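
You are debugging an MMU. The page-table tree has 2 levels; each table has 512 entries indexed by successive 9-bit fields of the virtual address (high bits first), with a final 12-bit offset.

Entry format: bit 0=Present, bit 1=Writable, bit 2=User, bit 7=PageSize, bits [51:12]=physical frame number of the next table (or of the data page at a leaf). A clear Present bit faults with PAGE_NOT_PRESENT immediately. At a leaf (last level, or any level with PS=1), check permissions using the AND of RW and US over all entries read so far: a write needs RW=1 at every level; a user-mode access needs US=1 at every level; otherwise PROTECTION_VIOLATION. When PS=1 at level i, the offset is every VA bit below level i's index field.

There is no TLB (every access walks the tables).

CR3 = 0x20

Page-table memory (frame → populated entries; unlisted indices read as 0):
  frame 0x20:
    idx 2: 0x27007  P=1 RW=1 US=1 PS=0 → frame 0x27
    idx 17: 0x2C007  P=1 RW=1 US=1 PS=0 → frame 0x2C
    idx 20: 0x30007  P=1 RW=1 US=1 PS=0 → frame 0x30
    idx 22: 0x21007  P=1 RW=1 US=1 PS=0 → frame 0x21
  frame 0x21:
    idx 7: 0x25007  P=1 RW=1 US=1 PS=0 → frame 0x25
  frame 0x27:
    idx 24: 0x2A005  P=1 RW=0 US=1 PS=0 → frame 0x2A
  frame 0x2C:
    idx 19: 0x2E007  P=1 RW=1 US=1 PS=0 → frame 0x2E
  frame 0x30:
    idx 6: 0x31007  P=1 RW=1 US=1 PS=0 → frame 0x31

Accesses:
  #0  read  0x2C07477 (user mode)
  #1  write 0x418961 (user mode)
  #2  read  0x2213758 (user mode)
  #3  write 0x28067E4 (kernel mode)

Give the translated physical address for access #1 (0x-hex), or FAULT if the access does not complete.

Walk each access:
#0 VA=0x2C07477 (r,user):
  [0] read 0x20 idx=22: raw=0x21007 flags P=1 W=1 U=1 S=0
  [1] read 0x21 idx=7: raw=0x25007 flags P=1 W=1 U=1 S=0
  ✓ 0x25477  — 2 lookups
#1 VA=0x418961 (w,user):
  [0] read 0x20 idx=2: raw=0x27007 flags P=1 W=1 U=1 S=0
  [1] read 0x27 idx=24: raw=0x2A005 flags P=1 W=0 U=1 S=0
  ⇒ fault: PROTECTION_VIOLATION  — 2 lookups
#2 VA=0x2213758 (r,user):
  [0] read 0x20 idx=17: raw=0x2C007 flags P=1 W=1 U=1 S=0
  [1] read 0x2C idx=19: raw=0x2E007 flags P=1 W=1 U=1 S=0
  ✓ 0x2E758  — 2 lookups
#3 VA=0x28067E4 (w,kernel):
  [0] read 0x20 idx=20: raw=0x30007 flags P=1 W=1 U=1 S=0
  [1] read 0x30 idx=6: raw=0x31007 flags P=1 W=1 U=1 S=0
  ✓ 0x317E4  — 2 lookups

Access #1 PA: FAULT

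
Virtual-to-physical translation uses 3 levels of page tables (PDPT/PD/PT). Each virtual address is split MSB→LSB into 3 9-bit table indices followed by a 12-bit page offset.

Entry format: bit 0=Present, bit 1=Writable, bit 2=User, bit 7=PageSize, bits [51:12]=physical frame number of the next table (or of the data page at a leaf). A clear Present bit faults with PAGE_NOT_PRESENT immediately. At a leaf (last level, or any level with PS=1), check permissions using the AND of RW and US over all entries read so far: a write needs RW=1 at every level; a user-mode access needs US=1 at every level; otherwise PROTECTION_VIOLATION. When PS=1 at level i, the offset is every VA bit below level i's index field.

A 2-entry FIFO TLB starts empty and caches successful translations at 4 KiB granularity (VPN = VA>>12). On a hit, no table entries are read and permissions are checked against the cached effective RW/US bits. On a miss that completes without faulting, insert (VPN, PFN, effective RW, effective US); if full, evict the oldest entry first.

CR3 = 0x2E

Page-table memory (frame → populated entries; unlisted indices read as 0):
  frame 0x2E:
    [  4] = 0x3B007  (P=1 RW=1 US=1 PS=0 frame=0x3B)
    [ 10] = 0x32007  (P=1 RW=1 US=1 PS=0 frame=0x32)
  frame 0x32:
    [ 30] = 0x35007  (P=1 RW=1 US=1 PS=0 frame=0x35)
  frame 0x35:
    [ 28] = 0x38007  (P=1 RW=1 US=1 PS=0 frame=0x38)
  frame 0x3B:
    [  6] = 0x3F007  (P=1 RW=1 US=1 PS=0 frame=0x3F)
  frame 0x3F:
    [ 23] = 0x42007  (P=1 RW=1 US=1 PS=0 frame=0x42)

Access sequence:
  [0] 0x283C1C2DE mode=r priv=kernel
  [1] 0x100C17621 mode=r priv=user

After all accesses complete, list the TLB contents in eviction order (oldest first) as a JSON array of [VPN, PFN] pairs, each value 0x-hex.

Trace:
#0 VA=0x283C1C2DE (r,kernel):
  [0] read 0x2E idx=10: raw=0x32007 flags P=1 W=1 U=1 S=0
  [1] read 0x32 idx=30: raw=0x35007 flags P=1 W=1 U=1 S=0
  [2] read 0x35 idx=28: raw=0x38007 flags P=1 W=1 U=1 S=0
  ⇒ phys 0x382DE  [3 reads]
#1 VA=0x100C17621 (r,user):
  [0] read 0x2E idx=4: raw=0x3B007 flags P=1 W=1 U=1 S=0
  [1] read 0x3B idx=6: raw=0x3F007 flags P=1 W=1 U=1 S=0
  [2] read 0x3F idx=23: raw=0x42007 flags P=1 W=1 U=1 S=0
  ⇒ phys 0x42621  [3 reads]

TLB: [["0x283C1C", "0x38"], ["0x100C17", "0x42"]]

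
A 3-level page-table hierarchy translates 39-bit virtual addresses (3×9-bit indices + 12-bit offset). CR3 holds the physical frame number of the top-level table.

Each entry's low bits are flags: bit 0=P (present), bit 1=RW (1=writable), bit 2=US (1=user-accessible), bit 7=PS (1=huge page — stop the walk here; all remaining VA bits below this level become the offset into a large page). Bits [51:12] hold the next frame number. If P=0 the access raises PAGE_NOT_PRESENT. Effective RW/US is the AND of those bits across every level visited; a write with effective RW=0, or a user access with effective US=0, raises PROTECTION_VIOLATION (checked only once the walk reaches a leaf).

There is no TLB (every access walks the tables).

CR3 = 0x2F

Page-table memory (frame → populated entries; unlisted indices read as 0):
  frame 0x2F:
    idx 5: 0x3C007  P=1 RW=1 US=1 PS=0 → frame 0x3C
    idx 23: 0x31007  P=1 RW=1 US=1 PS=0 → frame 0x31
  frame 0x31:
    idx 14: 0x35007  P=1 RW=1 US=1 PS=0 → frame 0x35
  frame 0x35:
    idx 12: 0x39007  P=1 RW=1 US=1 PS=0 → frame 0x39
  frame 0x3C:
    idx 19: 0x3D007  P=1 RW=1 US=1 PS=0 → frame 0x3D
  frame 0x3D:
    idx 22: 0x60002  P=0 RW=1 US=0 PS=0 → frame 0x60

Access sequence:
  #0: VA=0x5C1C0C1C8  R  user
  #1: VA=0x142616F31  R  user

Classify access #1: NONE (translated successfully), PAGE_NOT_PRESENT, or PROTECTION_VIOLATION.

Walk each access:
#0 VA=0x5C1C0C1C8 (r,user):
  [0] read 0x2F idx=23: raw=0x31007 flags P=1 W=1 U=1 S=0
  [1] read 0x31 idx=14: raw=0x35007 flags P=1 W=1 U=1 S=0
  [2] read 0x35 idx=12: raw=0x39007 flags P=1 W=1 U=1 S=0
  ⇒ phys 0x391C8  [3 reads]
#1 VA=0x142616F31 (r,user):
  [0] read 0x2F idx=5: raw=0x3C007 flags P=1 W=1 U=1 S=0
  [1] read 0x3C idx=19: raw=0x3D007 flags P=1 W=1 U=1 S=0
  [2] read 0x3D idx=22: raw=0x60002 flags P=0 W=1 U=0 S=0
  ⇒ fault: PAGE_NOT_PRESENT  — 3 lookups

Access #1 fault: PAGE_NOT_PRESENT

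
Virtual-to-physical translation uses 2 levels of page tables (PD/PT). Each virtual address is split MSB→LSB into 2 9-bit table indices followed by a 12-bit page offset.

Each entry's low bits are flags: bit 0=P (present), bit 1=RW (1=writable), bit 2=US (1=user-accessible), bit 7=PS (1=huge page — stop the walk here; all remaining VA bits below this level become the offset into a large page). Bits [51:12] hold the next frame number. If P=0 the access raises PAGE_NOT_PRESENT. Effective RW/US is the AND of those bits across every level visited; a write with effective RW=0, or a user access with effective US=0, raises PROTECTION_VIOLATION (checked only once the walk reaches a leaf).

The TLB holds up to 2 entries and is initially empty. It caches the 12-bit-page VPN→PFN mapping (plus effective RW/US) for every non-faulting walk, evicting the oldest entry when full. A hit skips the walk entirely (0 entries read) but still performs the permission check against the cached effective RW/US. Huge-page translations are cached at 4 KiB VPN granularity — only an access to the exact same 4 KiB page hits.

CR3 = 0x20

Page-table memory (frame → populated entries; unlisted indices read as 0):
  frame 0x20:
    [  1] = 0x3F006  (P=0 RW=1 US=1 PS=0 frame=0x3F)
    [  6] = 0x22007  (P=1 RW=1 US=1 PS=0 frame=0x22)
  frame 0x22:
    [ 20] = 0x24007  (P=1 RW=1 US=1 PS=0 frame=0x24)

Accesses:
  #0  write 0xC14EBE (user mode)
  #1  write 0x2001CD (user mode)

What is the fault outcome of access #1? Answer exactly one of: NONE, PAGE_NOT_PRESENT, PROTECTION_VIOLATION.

Trace:
#0 VA=0xC14EBE (w,user):
  lvl0: tbl 0x20, slot 6 ⇒ 0x22007 (P1/RW1/US1/PS0)
  lvl1: tbl 0x22, slot 20 ⇒ 0x24007 (P1/RW1/US1/PS0)
  ✓ 0x24EBE  — 2 lookups
#1 VA=0x2001CD (w,user):
  lvl0: tbl 0x20, slot 1 ⇒ 0x3F006 (P0/RW1/US1/PS0)
  ⇒ fault: PAGE_NOT_PRESENT  — 1 lookups

Access #1 fault: PAGE_NOT_PRESENT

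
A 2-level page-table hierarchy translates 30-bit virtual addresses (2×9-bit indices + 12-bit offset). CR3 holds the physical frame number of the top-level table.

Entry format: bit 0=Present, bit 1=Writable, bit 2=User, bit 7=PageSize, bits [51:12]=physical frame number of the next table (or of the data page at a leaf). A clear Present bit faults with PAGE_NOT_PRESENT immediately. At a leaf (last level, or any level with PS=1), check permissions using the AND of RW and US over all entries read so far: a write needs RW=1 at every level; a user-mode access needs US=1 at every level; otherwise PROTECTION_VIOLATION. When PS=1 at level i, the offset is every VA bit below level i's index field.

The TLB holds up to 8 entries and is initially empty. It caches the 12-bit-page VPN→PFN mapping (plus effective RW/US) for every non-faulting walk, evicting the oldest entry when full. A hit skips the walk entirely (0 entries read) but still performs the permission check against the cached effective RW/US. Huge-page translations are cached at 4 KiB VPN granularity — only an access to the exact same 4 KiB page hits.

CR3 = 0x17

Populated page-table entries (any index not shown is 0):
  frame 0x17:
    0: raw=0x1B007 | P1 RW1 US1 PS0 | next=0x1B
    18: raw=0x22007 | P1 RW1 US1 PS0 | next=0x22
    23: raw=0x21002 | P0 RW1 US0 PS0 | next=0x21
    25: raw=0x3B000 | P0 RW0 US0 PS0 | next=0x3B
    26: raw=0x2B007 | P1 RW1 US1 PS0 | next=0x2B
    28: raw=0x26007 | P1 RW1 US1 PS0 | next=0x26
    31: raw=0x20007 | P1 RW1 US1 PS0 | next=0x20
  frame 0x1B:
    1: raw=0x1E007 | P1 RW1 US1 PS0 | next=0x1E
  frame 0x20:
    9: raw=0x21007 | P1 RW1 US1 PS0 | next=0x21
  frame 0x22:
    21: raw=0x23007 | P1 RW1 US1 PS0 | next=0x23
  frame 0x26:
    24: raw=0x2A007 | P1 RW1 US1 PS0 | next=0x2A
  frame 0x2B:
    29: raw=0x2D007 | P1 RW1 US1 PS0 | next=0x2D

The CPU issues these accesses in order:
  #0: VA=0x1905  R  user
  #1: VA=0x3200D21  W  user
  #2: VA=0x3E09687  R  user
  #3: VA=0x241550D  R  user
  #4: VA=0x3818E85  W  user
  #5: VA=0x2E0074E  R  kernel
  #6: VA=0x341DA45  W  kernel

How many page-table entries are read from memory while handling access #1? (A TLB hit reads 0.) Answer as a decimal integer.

Walk each access:
#0 VA=0x1905 (r,user):
  lvl0: tbl 0x17, slot 0 ⇒ 0x1B007 (P1/RW1/US1/PS0)
  lvl1: tbl 0x1B, slot 1 ⇒ 0x1E007 (P1/RW1/US1/PS0)
  ⇒ phys 0x1E905  [2 reads]
#1 VA=0x3200D21 (w,user):
  lvl0: tbl 0x17, slot 25 ⇒ 0x3B000 (P0/RW0/US0/PS0)
  ⇒ fault: PAGE_NOT_PRESENT  — 1 lookups
#2 VA=0x3E09687 (r,user):
  lvl0: tbl 0x17, slot 31 ⇒ 0x20007 (P1/RW1/US1/PS0)
  lvl1: tbl 0x20, slot 9 ⇒ 0x21007 (P1/RW1/US1/PS0)
  ⇒ phys 0x21687  [2 reads]
#3 VA=0x241550D (r,user):
  lvl0: tbl 0x17, slot 18 ⇒ 0x22007 (P1/RW1/US1/PS0)
  lvl1: tbl 0x22, slot 21 ⇒ 0x23007 (P1/RW1/US1/PS0)
  ⇒ phys 0x2350D  [2 reads]
#4 VA=0x3818E85 (w,user):
  lvl0: tbl 0x17, slot 28 ⇒ 0x26007 (P1/RW1/US1/PS0)
  lvl1: tbl 0x26, slot 24 ⇒ 0x2A007 (P1/RW1/US1/PS0)
  ⇒ phys 0x2AE85  [2 reads]
#5 VA=0x2E0074E (r,kernel):
  lvl0: tbl 0x17, slot 23 ⇒ 0x21002 (P0/RW1/US0/PS0)
  ⇒ fault: PAGE_NOT_PRESENT  — 1 lookups
#6 VA=0x341DA45 (w,kernel):
  lvl0: tbl 0x17, slot 26 ⇒ 0x2B007 (P1/RW1/US1/PS0)
  lvl1: tbl 0x2B, slot 29 ⇒ 0x2D007 (P1/RW1/US1/PS0)
  ⇒ phys 0x2DA45  [2 reads]

Entries read for #1: 1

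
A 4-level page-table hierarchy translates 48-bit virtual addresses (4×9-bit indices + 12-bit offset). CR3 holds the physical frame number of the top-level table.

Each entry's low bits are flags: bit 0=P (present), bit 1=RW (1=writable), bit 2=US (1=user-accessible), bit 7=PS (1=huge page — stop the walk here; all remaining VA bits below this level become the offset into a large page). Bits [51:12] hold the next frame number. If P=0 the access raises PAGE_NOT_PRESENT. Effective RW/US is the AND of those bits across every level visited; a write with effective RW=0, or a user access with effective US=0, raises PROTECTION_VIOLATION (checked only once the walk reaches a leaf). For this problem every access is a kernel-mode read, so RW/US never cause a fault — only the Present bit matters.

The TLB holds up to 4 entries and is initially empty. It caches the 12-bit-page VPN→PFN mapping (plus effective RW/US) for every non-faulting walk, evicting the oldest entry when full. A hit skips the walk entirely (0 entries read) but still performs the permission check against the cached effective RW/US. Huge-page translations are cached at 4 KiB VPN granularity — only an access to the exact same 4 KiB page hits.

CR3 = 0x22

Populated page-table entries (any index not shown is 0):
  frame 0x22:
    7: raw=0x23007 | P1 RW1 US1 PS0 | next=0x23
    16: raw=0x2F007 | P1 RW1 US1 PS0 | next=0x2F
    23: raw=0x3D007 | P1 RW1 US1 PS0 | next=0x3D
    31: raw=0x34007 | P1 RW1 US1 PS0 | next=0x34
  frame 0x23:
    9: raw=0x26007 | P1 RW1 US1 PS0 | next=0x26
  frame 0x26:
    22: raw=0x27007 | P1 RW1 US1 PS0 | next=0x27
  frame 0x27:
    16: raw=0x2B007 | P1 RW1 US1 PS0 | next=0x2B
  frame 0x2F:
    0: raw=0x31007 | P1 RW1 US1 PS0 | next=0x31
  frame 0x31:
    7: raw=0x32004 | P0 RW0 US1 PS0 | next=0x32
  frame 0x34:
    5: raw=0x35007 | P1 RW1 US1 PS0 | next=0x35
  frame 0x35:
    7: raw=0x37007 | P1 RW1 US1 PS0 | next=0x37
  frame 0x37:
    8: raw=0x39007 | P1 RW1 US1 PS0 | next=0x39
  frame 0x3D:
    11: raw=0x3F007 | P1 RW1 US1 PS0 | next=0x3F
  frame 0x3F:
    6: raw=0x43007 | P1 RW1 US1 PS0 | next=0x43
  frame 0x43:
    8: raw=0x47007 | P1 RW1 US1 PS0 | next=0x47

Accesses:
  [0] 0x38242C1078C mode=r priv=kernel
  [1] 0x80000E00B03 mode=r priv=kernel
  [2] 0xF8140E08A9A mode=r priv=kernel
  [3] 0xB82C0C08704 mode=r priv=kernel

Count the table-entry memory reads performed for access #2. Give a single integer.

Walk each access:
#0 VA=0x38242C1078C (r,kernel):
  L0 @0x22[7] → 0x23007  P=1,RW=1,US=1,PS=0
  L1 @0x23[9] → 0x26007  P=1,RW=1,US=1,PS=0
  L2 @0x26[22] → 0x27007  P=1,RW=1,US=1,PS=0
  L3 @0x27[16] → 0x2B007  P=1,RW=1,US=1,PS=0
  → PA=0x2B78C  (4 entries read)
#1 VA=0x80000E00B03 (r,kernel):
  L0 @0x22[16] → 0x2F007  P=1,RW=1,US=1,PS=0
  L1 @0x2F[0] → 0x31007  P=1,RW=1,US=1,PS=0
  L2 @0x31[7] → 0x32004  P=0,RW=0,US=1,PS=0
  ⇒ fault: PAGE_NOT_PRESENT  — 3 lookups
#2 VA=0xF8140E08A9A (r,kernel):
  L0 @0x22[31] → 0x34007  P=1,RW=1,US=1,PS=0
  L1 @0x34[5] → 0x35007  P=1,RW=1,US=1,PS=0
  L2 @0x35[7] → 0x37007  P=1,RW=1,US=1,PS=0
  L3 @0x37[8] → 0x39007  P=1,RW=1,US=1,PS=0
  → PA=0x39A9A  (4 entries read)
#3 VA=0xB82C0C08704 (r,kernel):
  L0 @0x22[23] → 0x3D007  P=1,RW=1,US=1,PS=0
  L1 @0x3D[11] → 0x3F007  P=1,RW=1,US=1,PS=0
  L2 @0x3F[6] → 0x43007  P=1,RW=1,US=1,PS=0
  L3 @0x43[8] → 0x47007  P=1,RW=1,US=1,PS=0
  → PA=0x47704  (4 entries read)

Entries read for #2: 4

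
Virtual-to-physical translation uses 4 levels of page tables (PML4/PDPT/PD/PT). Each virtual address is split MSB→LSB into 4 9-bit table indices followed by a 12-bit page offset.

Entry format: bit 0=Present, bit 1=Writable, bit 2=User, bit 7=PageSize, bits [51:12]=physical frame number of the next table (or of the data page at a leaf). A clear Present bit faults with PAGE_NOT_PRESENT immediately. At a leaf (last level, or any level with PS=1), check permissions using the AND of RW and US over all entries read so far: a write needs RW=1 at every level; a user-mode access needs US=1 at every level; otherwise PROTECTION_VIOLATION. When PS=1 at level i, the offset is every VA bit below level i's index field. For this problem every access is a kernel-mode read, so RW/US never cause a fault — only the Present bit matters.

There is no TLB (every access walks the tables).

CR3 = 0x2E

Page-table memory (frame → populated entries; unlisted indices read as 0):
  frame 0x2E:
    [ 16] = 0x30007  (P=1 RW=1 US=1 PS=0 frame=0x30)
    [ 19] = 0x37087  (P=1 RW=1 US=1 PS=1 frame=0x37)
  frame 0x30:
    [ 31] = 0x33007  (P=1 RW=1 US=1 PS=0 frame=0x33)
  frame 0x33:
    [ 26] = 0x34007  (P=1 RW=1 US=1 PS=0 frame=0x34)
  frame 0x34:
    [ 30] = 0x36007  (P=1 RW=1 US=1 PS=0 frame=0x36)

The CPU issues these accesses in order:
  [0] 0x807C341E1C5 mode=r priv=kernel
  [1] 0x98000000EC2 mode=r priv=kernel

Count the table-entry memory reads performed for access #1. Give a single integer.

Trace:
#0 VA=0x807C341E1C5 (r,kernel):
  L0 @0x2E[16] → 0x30007  P=1,RW=1,US=1,PS=0
  L1 @0x30[31] → 0x33007  P=1,RW=1,US=1,PS=0
  L2 @0x33[26] → 0x34007  P=1,RW=1,US=1,PS=0
  L3 @0x34[30] → 0x36007  P=1,RW=1,US=1,PS=0
  ✓ 0x361C5  — 4 lookups
#1 VA=0x98000000EC2 (r,kernel):
  L0 @0x2E[19] → 0x37087  P=1,RW=1,US=1,PS=1
  ✓ 0x37EC2 (huge @L0)  — 1 lookups

Entries read for #1: 1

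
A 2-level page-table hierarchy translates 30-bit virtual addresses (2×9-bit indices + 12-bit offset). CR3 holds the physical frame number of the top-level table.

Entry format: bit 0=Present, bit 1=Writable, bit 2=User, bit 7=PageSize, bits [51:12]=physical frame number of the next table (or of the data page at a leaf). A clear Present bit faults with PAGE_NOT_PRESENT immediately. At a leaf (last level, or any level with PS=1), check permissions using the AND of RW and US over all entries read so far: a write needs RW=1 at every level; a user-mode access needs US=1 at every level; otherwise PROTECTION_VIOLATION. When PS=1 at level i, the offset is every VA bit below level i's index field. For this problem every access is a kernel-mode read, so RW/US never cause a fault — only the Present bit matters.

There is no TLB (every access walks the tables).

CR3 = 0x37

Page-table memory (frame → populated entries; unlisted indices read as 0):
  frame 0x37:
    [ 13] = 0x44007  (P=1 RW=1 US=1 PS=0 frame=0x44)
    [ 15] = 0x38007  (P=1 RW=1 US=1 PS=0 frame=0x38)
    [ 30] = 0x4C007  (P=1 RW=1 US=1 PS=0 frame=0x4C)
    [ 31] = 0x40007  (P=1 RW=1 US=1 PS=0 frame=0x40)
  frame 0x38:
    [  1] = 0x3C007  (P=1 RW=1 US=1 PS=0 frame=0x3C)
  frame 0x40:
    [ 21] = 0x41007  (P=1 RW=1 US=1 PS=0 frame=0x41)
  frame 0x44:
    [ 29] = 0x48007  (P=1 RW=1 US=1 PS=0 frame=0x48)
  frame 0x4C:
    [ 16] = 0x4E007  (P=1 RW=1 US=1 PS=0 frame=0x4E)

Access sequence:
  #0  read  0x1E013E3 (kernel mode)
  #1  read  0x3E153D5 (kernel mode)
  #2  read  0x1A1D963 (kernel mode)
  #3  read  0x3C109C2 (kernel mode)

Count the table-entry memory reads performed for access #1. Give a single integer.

Per-access translation:
#0 VA=0x1E013E3 (r,kernel):
  [0] read 0x37 idx=15: raw=0x38007 flags P=1 W=1 U=1 S=0
  [1] read 0x38 idx=1: raw=0x3C007 flags P=1 W=1 U=1 S=0
  ✓ 0x3C3E3  — 2 lookups
#1 VA=0x3E153D5 (r,kernel):
  [0] read 0x37 idx=31: raw=0x40007 flags P=1 W=1 U=1 S=0
  [1] read 0x40 idx=21: raw=0x41007 flags P=1 W=1 U=1 S=0
  ✓ 0x413D5  — 2 lookups
#2 VA=0x1A1D963 (r,kernel):
  [0] read 0x37 idx=13: raw=0x44007 flags P=1 W=1 U=1 S=0
  [1] read 0x44 idx=29: raw=0x48007 flags P=1 W=1 U=1 S=0
  ✓ 0x48963  — 2 lookups
#3 VA=0x3C109C2 (r,kernel):
  [0] read 0x37 idx=30: raw=0x4C007 flags P=1 W=1 U=1 S=0
  [1] read 0x4C idx=16: raw=0x4E007 flags P=1 W=1 U=1 S=0
  ✓ 0x4E9C2  — 2 lookups

Entries read for #1: 2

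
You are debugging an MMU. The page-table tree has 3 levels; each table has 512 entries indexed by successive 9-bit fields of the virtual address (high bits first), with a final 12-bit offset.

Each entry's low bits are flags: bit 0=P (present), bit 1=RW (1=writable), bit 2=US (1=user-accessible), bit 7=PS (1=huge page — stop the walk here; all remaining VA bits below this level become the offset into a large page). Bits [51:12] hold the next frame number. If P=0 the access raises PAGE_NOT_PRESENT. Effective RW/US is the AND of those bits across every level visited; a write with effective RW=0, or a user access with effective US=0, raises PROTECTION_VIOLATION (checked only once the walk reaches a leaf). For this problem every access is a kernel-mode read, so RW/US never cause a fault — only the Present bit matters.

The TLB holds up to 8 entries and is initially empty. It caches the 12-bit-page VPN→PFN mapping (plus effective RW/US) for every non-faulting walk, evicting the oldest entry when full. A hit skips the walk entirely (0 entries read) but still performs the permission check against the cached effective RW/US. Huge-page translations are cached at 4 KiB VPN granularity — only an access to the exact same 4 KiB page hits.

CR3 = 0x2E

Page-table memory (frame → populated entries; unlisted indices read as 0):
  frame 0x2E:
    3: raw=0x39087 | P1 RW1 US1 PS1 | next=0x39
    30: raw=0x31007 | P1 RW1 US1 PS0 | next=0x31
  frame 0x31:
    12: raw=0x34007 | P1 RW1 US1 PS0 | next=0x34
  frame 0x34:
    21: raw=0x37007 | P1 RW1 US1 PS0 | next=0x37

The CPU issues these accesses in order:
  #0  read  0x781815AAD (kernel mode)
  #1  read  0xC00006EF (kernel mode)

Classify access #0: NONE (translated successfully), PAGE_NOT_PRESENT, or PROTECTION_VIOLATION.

Trace:
#0 VA=0x781815AAD (r,kernel):
  L0 @0x2E[30] → 0x31007  P=1,RW=1,US=1,PS=0
  L1 @0x31[12] → 0x34007  P=1,RW=1,US=1,PS=0
  L2 @0x34[21] → 0x37007  P=1,RW=1,US=1,PS=0
  → PA=0x37AAD  (3 entries read)
#1 VA=0xC00006EF (r,kernel):
  L0 @0x2E[3] → 0x39087  P=1,RW=1,US=1,PS=1
  → PA=0x396EF (huge @L0)  (1 entries read)

Access #0 fault: NONE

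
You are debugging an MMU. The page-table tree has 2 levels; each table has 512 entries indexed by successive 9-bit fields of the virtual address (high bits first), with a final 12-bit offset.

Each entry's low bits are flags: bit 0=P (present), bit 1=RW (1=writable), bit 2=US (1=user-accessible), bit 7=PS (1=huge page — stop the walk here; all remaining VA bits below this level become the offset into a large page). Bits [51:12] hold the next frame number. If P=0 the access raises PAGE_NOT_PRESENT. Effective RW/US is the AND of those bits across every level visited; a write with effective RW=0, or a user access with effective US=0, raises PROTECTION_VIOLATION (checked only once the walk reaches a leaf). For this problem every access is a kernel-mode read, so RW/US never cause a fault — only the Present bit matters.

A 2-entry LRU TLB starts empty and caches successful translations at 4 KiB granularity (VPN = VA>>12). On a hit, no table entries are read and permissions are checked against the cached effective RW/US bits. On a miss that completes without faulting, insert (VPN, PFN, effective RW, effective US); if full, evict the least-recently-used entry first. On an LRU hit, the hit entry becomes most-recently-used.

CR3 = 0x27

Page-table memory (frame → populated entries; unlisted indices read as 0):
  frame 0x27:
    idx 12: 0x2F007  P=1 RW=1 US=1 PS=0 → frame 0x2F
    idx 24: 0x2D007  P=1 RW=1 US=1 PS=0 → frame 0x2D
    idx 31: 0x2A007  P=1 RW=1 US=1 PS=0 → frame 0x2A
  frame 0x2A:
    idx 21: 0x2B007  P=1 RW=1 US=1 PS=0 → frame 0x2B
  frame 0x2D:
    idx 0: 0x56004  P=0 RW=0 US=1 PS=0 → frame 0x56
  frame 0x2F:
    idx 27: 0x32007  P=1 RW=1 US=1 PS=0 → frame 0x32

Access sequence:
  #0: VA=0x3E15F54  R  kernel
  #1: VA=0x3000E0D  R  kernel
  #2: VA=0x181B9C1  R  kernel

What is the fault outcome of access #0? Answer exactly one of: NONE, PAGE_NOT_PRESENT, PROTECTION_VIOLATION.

Walk each access:
#0 VA=0x3E15F54 (r,kernel):
  lvl0: tbl 0x27, slot 31 ⇒ 0x2A007 (P1/RW1/US1/PS0)
  lvl1: tbl 0x2A, slot 21 ⇒ 0x2B007 (P1/RW1/US1/PS0)
  ⇒ phys 0x2BF54  [2 reads]
#1 VA=0x3000E0D (r,kernel):
  lvl0: tbl 0x27, slot 24 ⇒ 0x2D007 (P1/RW1/US1/PS0)
  lvl1: tbl 0x2D, slot 0 ⇒ 0x56004 (P0/RW0/US1/PS0)
  ✗ PAGE_NOT_PRESENT  [2 reads]
#2 VA=0x181B9C1 (r,kernel):
  lvl0: tbl 0x27, slot 12 ⇒ 0x2F007 (P1/RW1/US1/PS0)
  lvl1: tbl 0x2F, slot 27 ⇒ 0x32007 (P1/RW1/US1/PS0)
  ⇒ phys 0x329C1  [2 reads]

Access #0 fault: NONE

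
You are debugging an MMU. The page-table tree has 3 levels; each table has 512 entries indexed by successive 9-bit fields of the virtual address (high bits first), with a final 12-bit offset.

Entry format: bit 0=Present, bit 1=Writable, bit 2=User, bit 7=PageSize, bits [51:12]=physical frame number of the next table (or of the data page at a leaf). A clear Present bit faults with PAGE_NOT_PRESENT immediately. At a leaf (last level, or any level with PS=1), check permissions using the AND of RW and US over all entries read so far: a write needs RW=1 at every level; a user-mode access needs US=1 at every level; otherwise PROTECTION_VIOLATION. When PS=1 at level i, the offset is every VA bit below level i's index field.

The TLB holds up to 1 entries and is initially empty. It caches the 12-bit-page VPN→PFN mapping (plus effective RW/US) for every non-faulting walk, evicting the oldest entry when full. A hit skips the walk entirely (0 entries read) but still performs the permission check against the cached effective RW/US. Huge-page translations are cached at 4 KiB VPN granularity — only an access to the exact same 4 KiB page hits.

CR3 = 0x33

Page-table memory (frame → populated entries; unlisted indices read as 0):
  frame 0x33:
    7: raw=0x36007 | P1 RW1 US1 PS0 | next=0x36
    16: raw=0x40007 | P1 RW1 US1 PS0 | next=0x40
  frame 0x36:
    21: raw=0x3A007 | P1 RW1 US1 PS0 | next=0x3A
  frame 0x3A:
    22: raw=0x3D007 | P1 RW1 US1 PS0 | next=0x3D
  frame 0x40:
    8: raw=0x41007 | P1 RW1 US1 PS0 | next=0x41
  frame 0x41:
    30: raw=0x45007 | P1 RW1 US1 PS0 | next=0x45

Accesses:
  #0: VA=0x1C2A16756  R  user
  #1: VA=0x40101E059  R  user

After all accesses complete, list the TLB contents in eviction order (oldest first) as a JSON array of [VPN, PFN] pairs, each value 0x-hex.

Per-access translation:
#0 VA=0x1C2A16756 (r,user):
  lvl0: tbl 0x33, slot 7 ⇒ 0x36007 (P1/RW1/US1/PS0)
  lvl1: tbl 0x36, slot 21 ⇒ 0x3A007 (P1/RW1/US1/PS0)
  lvl2: tbl 0x3A, slot 22 ⇒ 0x3D007 (P1/RW1/US1/PS0)
  ⇒ phys 0x3D756  [3 reads]
#1 VA=0x40101E059 (r,user):
  lvl0: tbl 0x33, slot 16 ⇒ 0x40007 (P1/RW1/US1/PS0)
  lvl1: tbl 0x40, slot 8 ⇒ 0x41007 (P1/RW1/US1/PS0)
  lvl2: tbl 0x41, slot 30 ⇒ 0x45007 (P1/RW1/US1/PS0)
  ⇒ phys 0x45059  [3 reads]

TLB: [["0x40101E", "0x45"]]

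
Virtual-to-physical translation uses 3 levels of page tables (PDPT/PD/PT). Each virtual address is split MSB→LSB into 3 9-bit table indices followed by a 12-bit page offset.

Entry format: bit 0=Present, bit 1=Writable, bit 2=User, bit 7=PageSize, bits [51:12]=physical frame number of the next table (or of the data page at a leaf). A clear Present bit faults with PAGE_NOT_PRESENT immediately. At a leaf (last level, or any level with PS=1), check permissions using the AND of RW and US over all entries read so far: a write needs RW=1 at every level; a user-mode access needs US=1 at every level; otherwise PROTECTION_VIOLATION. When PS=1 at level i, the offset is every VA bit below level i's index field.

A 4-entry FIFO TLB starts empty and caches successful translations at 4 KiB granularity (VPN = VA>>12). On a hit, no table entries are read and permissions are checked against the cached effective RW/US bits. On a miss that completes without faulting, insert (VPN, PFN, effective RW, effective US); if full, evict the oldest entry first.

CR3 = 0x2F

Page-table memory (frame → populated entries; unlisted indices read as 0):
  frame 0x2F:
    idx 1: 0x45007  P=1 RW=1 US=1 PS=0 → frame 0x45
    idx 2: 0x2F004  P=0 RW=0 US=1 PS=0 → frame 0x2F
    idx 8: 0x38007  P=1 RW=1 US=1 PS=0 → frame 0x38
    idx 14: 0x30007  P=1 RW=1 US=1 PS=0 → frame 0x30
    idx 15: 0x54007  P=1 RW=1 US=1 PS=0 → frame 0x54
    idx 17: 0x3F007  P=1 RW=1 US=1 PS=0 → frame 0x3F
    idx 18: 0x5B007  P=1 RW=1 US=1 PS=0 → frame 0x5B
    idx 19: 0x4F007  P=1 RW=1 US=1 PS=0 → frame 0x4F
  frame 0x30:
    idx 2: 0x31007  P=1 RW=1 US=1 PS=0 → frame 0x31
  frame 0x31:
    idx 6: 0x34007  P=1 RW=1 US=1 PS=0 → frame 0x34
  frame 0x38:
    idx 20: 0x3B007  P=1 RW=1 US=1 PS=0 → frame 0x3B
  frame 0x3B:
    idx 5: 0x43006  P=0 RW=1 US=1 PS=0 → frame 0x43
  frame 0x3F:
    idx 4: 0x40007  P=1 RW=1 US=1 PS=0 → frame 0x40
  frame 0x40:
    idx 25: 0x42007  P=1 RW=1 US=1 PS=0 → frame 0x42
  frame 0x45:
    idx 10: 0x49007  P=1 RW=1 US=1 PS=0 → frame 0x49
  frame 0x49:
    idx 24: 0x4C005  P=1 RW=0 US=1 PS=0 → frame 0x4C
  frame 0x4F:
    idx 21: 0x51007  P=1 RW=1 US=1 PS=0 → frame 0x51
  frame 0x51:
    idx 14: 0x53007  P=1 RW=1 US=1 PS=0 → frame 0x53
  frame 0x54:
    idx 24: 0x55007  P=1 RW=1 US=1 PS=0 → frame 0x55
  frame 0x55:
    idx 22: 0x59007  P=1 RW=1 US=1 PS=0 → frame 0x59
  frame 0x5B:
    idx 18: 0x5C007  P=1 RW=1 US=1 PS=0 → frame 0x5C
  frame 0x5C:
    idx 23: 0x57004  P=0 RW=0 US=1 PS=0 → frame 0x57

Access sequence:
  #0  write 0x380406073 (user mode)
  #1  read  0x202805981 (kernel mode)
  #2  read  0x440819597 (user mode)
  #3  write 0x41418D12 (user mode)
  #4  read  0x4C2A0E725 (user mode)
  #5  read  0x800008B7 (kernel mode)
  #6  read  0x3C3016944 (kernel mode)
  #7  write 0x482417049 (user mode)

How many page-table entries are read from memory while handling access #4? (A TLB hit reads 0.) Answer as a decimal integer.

Per-access translation:
#0 VA=0x380406073 (w,user):
  lvl0: tbl 0x2F, slot 14 ⇒ 0x30007 (P1/RW1/US1/PS0)
  lvl1: tbl 0x30, slot 2 ⇒ 0x31007 (P1/RW1/US1/PS0)
  lvl2: tbl 0x31, slot 6 ⇒ 0x34007 (P1/RW1/US1/PS0)
  ✓ 0x34073  — 3 lookups
#1 VA=0x202805981 (r,kernel):
  lvl0: tbl 0x2F, slot 8 ⇒ 0x38007 (P1/RW1/US1/PS0)
  lvl1: tbl 0x38, slot 20 ⇒ 0x3B007 (P1/RW1/US1/PS0)
  lvl2: tbl 0x3B, slot 5 ⇒ 0x43006 (P0/RW1/US1/PS0)
  → PAGE_NOT_PRESENT  (3 entries read)
#2 VA=0x440819597 (r,user):
  lvl0: tbl 0x2F, slot 17 ⇒ 0x3F007 (P1/RW1/US1/PS0)
  lvl1: tbl 0x3F, slot 4 ⇒ 0x40007 (P1/RW1/US1/PS0)
  lvl2: tbl 0x40, slot 25 ⇒ 0x42007 (P1/RW1/US1/PS0)
  ✓ 0x42597  — 3 lookups
#3 VA=0x41418D12 (w,user):
  lvl0: tbl 0x2F, slot 1 ⇒ 0x45007 (P1/RW1/US1/PS0)
  lvl1: tbl 0x45, slot 10 ⇒ 0x49007 (P1/RW1/US1/PS0)
  lvl2: tbl 0x49, slot 24 ⇒ 0x4C005 (P1/RW0/US1/PS0)
  → PROTECTION_VIOLATION  (3 entries read)
#4 VA=0x4C2A0E725 (r,user):
  lvl0: tbl 0x2F, slot 19 ⇒ 0x4F007 (P1/RW1/US1/PS0)
  lvl1: tbl 0x4F, slot 21 ⇒ 0x51007 (P1/RW1/US1/PS0)
  lvl2: tbl 0x51, slot 14 ⇒ 0x53007 (P1/RW1/US1/PS0)
  ✓ 0x53725  — 3 lookups
#5 VA=0x800008B7 (r,kernel):
  lvl0: tbl 0x2F, slot 2 ⇒ 0x2F004 (P0/RW0/US1/PS0)
  → PAGE_NOT_PRESENT  (1 entries read)
#6 VA=0x3C3016944 (r,kernel):
  lvl0: tbl 0x2F, slot 15 ⇒ 0x54007 (P1/RW1/US1/PS0)
  lvl1: tbl 0x54, slot 24 ⇒ 0x55007 (P1/RW1/US1/PS0)
  lvl2: tbl 0x55, slot 22 ⇒ 0x59007 (P1/RW1/US1/PS0)
  ✓ 0x59944  — 3 lookups
#7 VA=0x482417049 (w,user):
  lvl0: tbl 0x2F, slot 18 ⇒ 0x5B007 (P1/RW1/US1/PS0)
  lvl1: tbl 0x5B, slot 18 ⇒ 0x5C007 (P1/RW1/US1/PS0)
  lvl2: tbl 0x5C, slot 23 ⇒ 0x57004 (P0/RW0/US1/PS0)
  → PAGE_NOT_PRESENT  (3 entries read)

Entries read for #4: 3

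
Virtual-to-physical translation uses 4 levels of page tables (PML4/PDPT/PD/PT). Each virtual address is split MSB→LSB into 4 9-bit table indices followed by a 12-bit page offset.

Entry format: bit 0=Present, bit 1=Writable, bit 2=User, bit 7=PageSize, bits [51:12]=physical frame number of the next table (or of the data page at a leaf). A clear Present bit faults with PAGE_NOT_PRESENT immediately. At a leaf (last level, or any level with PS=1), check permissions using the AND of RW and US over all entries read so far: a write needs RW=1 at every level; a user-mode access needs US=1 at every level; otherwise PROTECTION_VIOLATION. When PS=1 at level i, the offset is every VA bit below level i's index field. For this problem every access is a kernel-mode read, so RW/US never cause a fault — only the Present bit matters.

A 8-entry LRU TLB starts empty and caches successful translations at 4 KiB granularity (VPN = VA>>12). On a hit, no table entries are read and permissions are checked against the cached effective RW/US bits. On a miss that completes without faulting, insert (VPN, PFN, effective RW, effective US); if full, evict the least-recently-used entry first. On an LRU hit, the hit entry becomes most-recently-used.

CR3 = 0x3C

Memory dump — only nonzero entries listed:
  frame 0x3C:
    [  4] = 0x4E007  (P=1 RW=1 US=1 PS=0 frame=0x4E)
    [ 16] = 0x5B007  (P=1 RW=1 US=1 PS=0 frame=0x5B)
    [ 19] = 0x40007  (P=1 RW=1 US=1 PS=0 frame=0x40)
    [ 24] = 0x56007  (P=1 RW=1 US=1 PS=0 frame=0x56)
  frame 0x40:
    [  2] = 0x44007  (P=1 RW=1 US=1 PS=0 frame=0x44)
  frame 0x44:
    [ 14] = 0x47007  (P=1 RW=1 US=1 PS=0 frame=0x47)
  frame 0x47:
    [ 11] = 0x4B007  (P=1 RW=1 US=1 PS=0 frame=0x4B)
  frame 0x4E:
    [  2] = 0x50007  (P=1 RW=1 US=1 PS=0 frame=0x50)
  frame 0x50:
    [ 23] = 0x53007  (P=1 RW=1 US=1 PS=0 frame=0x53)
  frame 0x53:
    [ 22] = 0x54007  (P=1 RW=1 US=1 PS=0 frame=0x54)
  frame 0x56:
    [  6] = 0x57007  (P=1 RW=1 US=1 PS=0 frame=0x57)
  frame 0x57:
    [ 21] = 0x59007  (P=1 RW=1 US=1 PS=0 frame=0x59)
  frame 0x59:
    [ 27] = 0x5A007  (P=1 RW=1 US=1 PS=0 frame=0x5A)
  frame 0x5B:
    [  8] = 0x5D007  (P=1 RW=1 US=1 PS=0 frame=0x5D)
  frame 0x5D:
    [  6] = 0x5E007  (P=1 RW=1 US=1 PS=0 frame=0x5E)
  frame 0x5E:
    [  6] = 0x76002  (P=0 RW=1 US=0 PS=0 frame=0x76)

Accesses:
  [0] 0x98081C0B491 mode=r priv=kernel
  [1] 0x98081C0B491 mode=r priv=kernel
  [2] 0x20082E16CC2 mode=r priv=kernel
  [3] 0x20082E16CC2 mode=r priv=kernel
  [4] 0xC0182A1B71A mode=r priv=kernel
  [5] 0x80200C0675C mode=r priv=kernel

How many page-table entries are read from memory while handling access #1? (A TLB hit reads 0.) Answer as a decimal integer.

Walk each access:
#0 VA=0x98081C0B491 (r,kernel):
  L0 @0x3C[19] → 0x40007  P=1,RW=1,US=1,PS=0
  L1 @0x40[2] → 0x44007  P=1,RW=1,US=1,PS=0
  L2 @0x44[14] → 0x47007  P=1,RW=1,US=1,PS=0
  L3 @0x47[11] → 0x4B007  P=1,RW=1,US=1,PS=0
  ✓ 0x4B491  — 4 lookups
#1 VA=0x98081C0B491 (r,kernel):
  TLB hit vpn=0x98081C0B → PA=0x4B491
#2 VA=0x20082E16CC2 (r,kernel):
  L0 @0x3C[4] → 0x4E007  P=1,RW=1,US=1,PS=0
  L1 @0x4E[2] → 0x50007  P=1,RW=1,US=1,PS=0
  L2 @0x50[23] → 0x53007  P=1,RW=1,US=1,PS=0
  L3 @0x53[22] → 0x54007  P=1,RW=1,US=1,PS=0
  ✓ 0x54CC2  — 4 lookups
#3 VA=0x20082E16CC2 (r,kernel):
  TLB hit vpn=0x20082E16 → PA=0x54CC2
#4 VA=0xC0182A1B71A (r,kernel):
  L0 @0x3C[24] → 0x56007  P=1,RW=1,US=1,PS=0
  L1 @0x56[6] → 0x57007  P=1,RW=1,US=1,PS=0
  L2 @0x57[21] → 0x59007  P=1,RW=1,US=1,PS=0
  L3 @0x59[27] → 0x5A007  P=1,RW=1,US=1,PS=0
  ✓ 0x5A71A  — 4 lookups
#5 VA=0x80200C0675C (r,kernel):
  L0 @0x3C[16] → 0x5B007  P=1,RW=1,US=1,PS=0
  L1 @0x5B[8] → 0x5D007  P=1,RW=1,US=1,PS=0
  L2 @0x5D[6] → 0x5E007  P=1,RW=1,US=1,PS=0
  L3 @0x5E[6] → 0x76002  P=0,RW=1,US=0,PS=0
  → PAGE_NOT_PRESENT  (4 entries read)

Entries read for #1: 0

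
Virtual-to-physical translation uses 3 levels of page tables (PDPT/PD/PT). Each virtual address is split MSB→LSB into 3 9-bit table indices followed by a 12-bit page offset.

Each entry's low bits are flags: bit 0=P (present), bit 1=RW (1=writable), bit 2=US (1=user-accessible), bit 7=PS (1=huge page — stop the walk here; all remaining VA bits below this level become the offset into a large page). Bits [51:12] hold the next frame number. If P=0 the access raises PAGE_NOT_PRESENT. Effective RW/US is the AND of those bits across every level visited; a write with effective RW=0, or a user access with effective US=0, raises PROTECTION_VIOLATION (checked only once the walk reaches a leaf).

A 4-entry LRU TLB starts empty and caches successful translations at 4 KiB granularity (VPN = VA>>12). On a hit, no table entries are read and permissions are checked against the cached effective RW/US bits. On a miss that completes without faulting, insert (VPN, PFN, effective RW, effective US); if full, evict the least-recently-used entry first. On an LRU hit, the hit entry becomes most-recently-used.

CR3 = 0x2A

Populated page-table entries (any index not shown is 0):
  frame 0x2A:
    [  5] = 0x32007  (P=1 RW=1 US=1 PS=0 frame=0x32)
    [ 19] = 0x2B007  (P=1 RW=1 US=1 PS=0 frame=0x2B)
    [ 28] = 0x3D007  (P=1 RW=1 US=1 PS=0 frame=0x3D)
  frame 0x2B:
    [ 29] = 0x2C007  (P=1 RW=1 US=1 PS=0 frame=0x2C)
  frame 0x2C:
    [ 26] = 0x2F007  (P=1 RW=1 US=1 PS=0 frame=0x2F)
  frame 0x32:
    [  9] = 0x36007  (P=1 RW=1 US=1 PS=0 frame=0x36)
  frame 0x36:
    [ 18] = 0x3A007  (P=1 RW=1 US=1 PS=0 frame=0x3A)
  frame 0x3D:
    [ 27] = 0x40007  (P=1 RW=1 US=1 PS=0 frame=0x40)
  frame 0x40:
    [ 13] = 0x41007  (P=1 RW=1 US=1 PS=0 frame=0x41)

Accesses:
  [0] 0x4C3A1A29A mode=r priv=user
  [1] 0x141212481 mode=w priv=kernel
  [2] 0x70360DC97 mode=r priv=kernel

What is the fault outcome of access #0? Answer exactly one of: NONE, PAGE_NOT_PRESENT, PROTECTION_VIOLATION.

Per-access translation:
#0 VA=0x4C3A1A29A (r,user):
  lvl0: tbl 0x2A, slot 19 ⇒ 0x2B007 (P1/RW1/US1/PS0)
  lvl1: tbl 0x2B, slot 29 ⇒ 0x2C007 (P1/RW1/US1/PS0)
  lvl2: tbl 0x2C, slot 26 ⇒ 0x2F007 (P1/RW1/US1/PS0)
  ✓ 0x2F29A  — 3 lookups
#1 VA=0x141212481 (w,kernel):
  lvl0: tbl 0x2A, slot 5 ⇒ 0x32007 (P1/RW1/US1/PS0)
  lvl1: tbl 0x32, slot 9 ⇒ 0x36007 (P1/RW1/US1/PS0)
  lvl2: tbl 0x36, slot 18 ⇒ 0x3A007 (P1/RW1/US1/PS0)
  ✓ 0x3A481  — 3 lookups
#2 VA=0x70360DC97 (r,kernel):
  lvl0: tbl 0x2A, slot 28 ⇒ 0x3D007 (P1/RW1/US1/PS0)
  lvl1: tbl 0x3D, slot 27 ⇒ 0x40007 (P1/RW1/US1/PS0)
  lvl2: tbl 0x40, slot 13 ⇒ 0x41007 (P1/RW1/US1/PS0)
  ✓ 0x41C97  — 3 lookups

Access #0 fault: NONE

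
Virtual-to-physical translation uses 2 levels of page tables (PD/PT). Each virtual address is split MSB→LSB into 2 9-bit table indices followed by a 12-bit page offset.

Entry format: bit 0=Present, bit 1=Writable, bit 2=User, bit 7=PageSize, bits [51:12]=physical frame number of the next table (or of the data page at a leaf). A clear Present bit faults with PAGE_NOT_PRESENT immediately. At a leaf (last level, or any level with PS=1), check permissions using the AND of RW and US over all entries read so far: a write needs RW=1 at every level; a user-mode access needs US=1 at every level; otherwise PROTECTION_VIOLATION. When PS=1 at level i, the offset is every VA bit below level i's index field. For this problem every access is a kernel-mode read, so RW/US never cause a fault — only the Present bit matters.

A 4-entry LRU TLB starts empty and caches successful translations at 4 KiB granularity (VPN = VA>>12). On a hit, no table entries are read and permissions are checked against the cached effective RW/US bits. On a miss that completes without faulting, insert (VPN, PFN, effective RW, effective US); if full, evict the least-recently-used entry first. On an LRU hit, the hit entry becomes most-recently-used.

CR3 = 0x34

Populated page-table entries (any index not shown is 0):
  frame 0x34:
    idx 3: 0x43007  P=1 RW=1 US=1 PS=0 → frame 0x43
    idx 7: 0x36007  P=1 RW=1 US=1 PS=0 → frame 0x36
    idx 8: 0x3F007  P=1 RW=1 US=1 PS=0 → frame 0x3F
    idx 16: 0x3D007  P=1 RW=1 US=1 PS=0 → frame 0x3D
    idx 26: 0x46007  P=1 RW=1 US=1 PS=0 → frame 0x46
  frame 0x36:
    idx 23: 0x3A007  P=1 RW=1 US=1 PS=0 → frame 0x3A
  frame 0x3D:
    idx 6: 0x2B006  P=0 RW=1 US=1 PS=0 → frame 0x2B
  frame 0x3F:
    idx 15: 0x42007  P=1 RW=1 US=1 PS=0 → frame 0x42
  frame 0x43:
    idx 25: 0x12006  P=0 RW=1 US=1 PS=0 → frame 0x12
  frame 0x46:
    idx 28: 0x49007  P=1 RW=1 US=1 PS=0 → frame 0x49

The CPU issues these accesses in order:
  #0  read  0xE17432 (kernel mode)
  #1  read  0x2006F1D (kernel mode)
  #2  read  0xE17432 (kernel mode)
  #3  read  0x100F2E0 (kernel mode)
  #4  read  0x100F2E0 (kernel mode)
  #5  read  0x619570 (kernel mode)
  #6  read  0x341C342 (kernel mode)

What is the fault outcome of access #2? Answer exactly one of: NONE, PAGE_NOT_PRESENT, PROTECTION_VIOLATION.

Per-access translation:
#0 VA=0xE17432 (r,kernel):
  L0: frame=0x34 idx=7 entry=0x36007 [P=1 RW=1 US=1 PS=0]
  L1: frame=0x36 idx=23 entry=0x3A007 [P=1 RW=1 US=1 PS=0]
  → PA=0x3A432  (2 entries read)
#1 VA=0x2006F1D (r,kernel):
  L0: frame=0x34 idx=16 entry=0x3D007 [P=1 RW=1 US=1 PS=0]
  L1: frame=0x3D idx=6 entry=0x2B006 [P=0 RW=1 US=1 PS=0]
  ✗ PAGE_NOT_PRESENT  [2 reads]
#2 VA=0xE17432 (r,kernel):
  TLB hit vpn=0xE17 → PA=0x3A432
#3 VA=0x100F2E0 (r,kernel):
  L0: frame=0x34 idx=8 entry=0x3F007 [P=1 RW=1 US=1 PS=0]
  L1: frame=0x3F idx=15 entry=0x42007 [P=1 RW=1 US=1 PS=0]
  → PA=0x422E0  (2 entries read)
#4 VA=0x100F2E0 (r,kernel):
  TLB hit vpn=0x100F → PA=0x422E0
#5 VA=0x619570 (r,kernel):
  L0: frame=0x34 idx=3 entry=0x43007 [P=1 RW=1 US=1 PS=0]
  L1: frame=0x43 idx=25 entry=0x12006 [P=0 RW=1 US=1 PS=0]
  ✗ PAGE_NOT_PRESENT  [2 reads]
#6 VA=0x341C342 (r,kernel):
  L0: frame=0x34 idx=26 entry=0x46007 [P=1 RW=1 US=1 PS=0]
  L1: frame=0x46 idx=28 entry=0x49007 [P=1 RW=1 US=1 PS=0]
  → PA=0x49342  (2 entries read)

Access #2 fault: NONE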